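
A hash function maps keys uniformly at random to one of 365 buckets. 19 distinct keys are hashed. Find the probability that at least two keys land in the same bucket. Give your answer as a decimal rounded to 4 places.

It's easier to compute the probability that all 19 are distinct.
P(all distinct) = 365/365 · 364/365 · ··· · 347/365 ≈ 0.6209.
So the probability of at least one match is 1 − 0.6209 = 0.3791.

0.3791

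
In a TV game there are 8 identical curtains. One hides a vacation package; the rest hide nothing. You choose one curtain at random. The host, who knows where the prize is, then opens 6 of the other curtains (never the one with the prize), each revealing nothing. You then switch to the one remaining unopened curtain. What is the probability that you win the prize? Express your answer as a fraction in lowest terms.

Your original curtain holds the prize with probability 1/8, so the other 7 collectively hold it with probability 7/8.
The host can always find 6 empty curtains to open, so the reveals don't change that 7/8; it is now spread over the 1 remaining unopened curtain.
P(win by switching) = (7/8) · (1/1) = 7/8.

7/8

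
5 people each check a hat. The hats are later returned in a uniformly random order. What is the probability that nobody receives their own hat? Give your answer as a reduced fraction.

11/30

This is the derangement probability: permutations of 5 with no fixed point.
D(5) = 5! · (1 − 1/1! + 1/2! − ··· + (−1)^5/5!) = 44.
P = 44/120 = 11/30.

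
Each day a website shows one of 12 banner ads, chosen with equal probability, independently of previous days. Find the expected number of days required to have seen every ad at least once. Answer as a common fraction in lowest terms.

86021/2310

After i distinct types are collected, each trial gives a new one with probability (12−i)/12, so the expected wait for the next new type is 12/(12−i).
E = 12/12 + 12/11 + 12/10 + 12/9 + 12/8 + 12/7 + 12/6 + 12/5 + 12/4 + 12/3 + 12/2 + 12/1 = 86021/2310.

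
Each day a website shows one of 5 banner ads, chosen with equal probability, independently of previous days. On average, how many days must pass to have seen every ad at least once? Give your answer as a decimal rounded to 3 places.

11.417

After i distinct types are collected, each trial gives a new one with probability (5−i)/5, so the expected wait for the next new type is 5/(5−i).
E = 5/5 + 5/4 + 5/3 + 5/2 + 5/1 = 137/12 ≈ 11.417.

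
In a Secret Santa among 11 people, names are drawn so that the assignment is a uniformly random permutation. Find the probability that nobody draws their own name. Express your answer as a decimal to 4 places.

0.3679

This is the derangement probability: permutations of 11 with no fixed point.
D(11) = 11! · (1 − 1/1! + 1/2! − ··· + (−1)^11/11!) = 14684570.
P = 14684570/39916800 = 1468457/3991680 ≈ 0.3679.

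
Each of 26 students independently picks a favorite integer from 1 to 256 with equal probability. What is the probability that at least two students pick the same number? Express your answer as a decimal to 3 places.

0.731

It's easier to compute the probability that all 26 are distinct.
P(all distinct) = 256/256 · 255/256 · ··· · 231/256 ≈ 0.269.
So the probability of at least one match is 1 − 0.269 = 0.731.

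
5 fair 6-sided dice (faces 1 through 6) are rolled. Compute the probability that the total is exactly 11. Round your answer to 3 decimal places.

There are 6^5 = 7776 equally likely outcomes.
The number of ordered 5-tuples from {1,…,6} summing to 11 is 205.
P(sum = 11) = 205/7776 ≈ 0.026.

0.026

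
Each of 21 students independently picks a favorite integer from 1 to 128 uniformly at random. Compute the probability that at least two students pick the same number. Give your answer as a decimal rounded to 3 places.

It's easier to compute the probability that all 21 are distinct.
P(all distinct) = 128/128 · 127/128 · ··· · 108/128 ≈ 0.176.
So the probability of at least one match is 1 − 0.176 = 0.824.

0.824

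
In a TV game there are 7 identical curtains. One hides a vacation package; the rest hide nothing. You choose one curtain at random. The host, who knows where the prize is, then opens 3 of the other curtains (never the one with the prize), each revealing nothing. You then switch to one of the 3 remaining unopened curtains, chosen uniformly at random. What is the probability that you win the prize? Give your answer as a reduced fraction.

2/7

Your original curtain holds the prize with probability 1/7, so the other 6 collectively hold it with probability 6/7.
The host can always find 3 empty curtains to open, so the reveals don't change that 6/7; it is now spread over the 3 remaining unopened curtains.
P(win by switching) = (6/7) · (1/3) = 2/7.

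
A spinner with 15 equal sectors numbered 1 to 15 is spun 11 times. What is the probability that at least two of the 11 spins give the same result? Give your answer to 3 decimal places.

0.994

P(all 11 different) = 15/15 · 14/15 · ··· · 5/15 ≈ 0.006.
P(at least two equal) = 1 − 0.006 = 0.994.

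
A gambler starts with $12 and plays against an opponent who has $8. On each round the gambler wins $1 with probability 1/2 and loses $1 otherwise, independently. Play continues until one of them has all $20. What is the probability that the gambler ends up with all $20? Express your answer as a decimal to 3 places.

With a fair step, P(i) = ½P(i−1) + ½P(i+1) with P(0)=0, P(20)=1 has the linear solution P(i) = i/20.
P(12) = 12/20 = 3/5 ≈ 0.600.

0.600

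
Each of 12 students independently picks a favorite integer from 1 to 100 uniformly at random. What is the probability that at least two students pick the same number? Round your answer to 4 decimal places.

0.4968

It's easier to compute the probability that all 12 are distinct.
P(all distinct) = 100/100 · 99/100 · ··· · 89/100 ≈ 0.5032.
So the probability of at least one match is 1 − 0.5032 = 0.4968.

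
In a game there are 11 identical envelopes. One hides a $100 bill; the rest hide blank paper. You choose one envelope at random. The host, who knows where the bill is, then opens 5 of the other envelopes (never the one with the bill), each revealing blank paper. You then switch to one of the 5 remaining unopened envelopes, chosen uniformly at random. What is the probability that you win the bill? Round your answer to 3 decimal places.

Your original envelope holds the bill with probability 1/11, so the other 10 collectively hold it with probability 10/11.
The host can always find 5 empty envelopes to open, so the reveals don't change that 10/11; it is now spread over the 5 remaining unopened envelopes.
P(win by switching) = (10/11) · (1/5) = 2/11 ≈ 0.182.

0.182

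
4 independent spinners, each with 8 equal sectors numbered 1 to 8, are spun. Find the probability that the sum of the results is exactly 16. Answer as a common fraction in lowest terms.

315/4096

There are 8^4 = 4096 equally likely outcomes.
The number of ordered 4-tuples from {1,…,8} summing to 16 is 315.
P(sum = 16) = 315/4096.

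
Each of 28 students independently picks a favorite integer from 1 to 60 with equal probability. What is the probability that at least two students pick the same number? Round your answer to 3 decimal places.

0.999

It's easier to compute the probability that all 28 are distinct.
P(all distinct) = 60/60 · 59/60 · ··· · 33/60 ≈ 0.001.
So the probability of at least one match is 1 − 0.001 = 0.999.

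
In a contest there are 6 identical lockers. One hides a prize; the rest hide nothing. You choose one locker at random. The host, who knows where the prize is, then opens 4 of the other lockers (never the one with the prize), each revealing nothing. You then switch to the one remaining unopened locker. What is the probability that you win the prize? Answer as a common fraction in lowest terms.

Your original locker holds the prize with probability 1/6, so the other 5 collectively hold it with probability 5/6.
The host can always find 4 empty lockers to open, so the reveals don't change that 5/6; it is now spread over the 1 remaining unopened locker.
P(win by switching) = (5/6) · (1/1) = 5/6.

5/6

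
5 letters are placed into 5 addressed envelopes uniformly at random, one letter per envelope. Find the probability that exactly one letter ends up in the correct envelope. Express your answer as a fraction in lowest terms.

3/8

Choose which one is fixed: C(5,1) = 5 ways.
The remaining 4 must have no fixed point: D(4) = 9.
P = 5·9/120 = 3/8.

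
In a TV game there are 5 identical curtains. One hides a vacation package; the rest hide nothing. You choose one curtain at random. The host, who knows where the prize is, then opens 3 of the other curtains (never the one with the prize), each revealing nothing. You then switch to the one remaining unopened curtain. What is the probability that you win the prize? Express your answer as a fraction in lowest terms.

Your original curtain holds the prize with probability 1/5, so the other 4 collectively hold it with probability 4/5.
The host can always find 3 empty curtains to open, so the reveals don't change that 4/5; it is now spread over the 1 remaining unopened curtain.
P(win by switching) = (4/5) · (1/1) = 4/5.

4/5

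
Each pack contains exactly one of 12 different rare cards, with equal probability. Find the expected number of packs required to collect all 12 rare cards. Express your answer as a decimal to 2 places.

After i distinct types are collected, each trial gives a new one with probability (12−i)/12, so the expected wait for the next new type is 12/(12−i).
E = 12/12 + 12/11 + 12/10 + 12/9 + 12/8 + 12/7 + 12/6 + 12/5 + 12/4 + 12/3 + 12/2 + 12/1 = 86021/2310 ≈ 37.24.

37.24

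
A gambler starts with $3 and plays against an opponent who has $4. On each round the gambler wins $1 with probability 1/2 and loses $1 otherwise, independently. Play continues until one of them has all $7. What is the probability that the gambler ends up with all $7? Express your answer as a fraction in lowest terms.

With a fair step, P(i) = ½P(i−1) + ½P(i+1) with P(0)=0, P(7)=1 has the linear solution P(i) = i/7.
P(3) = 3/7.

3/7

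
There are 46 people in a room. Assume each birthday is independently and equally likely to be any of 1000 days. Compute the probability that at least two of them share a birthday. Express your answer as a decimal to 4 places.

0.6504

It's easier to compute the probability that all 46 are distinct.
P(all distinct) = 1000/1000 · 999/1000 · ··· · 955/1000 ≈ 0.3496.
So the probability of at least one match is 1 − 0.3496 = 0.6504.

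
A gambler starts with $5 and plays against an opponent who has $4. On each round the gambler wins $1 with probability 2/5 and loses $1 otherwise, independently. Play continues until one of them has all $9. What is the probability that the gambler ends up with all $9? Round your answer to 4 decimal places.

Let r = q/p = (3/5)/(2/5) = 3/2. The recurrence P(i) = p·P(i+1) + q·P(i−1) with P(0)=0, P(9)=1 gives P(i) = (1 − r^i)/(1 − r^9).
P(5) = (1 − (3/2)^5) / (1 − (3/2)^9) = 3376/19171 ≈ 0.1761.

0.1761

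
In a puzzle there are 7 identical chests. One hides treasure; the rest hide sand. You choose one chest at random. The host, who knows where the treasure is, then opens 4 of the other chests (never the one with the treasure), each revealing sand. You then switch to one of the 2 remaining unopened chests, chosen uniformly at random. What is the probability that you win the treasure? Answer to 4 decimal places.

0.4286

Your original chest holds the treasure with probability 1/7, so the other 6 collectively hold it with probability 6/7.
The host can always find 4 empty chests to open, so the reveals don't change that 6/7; it is now spread over the 2 remaining unopened chests.
P(win by switching) = (6/7) · (1/2) = 3/7 ≈ 0.4286.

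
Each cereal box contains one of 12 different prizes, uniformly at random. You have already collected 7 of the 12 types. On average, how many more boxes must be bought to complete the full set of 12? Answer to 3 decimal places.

27.400

Starting from 7 distinct types, each trial gives a new one with probability (12−i)/12 when i types are held, so the wait for the next new type is 12/(12−i).
E = 12/5 + 12/4 + 12/3 + 12/2 + 12/1 = 137/5 ≈ 27.400.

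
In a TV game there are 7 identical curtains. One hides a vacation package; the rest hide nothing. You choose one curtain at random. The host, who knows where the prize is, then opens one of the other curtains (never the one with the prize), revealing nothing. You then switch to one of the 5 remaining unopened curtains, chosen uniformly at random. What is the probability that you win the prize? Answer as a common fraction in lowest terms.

Your original curtain holds the prize with probability 1/7, so the other 6 collectively hold it with probability 6/7.
The host can always find an empty curtain to open, so this doesn't change that 6/7; it is now spread over the 5 remaining unopened curtains.
P(win by switching) = (6/7) · (1/5) = 6/35.

6/35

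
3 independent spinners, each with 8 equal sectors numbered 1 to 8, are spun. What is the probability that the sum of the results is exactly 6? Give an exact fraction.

5/256

There are 8^3 = 512 equally likely outcomes.
The number of ordered 3-tuples from {1,…,8} summing to 6 is 10.
P(sum = 6) = 10/512 = 5/256.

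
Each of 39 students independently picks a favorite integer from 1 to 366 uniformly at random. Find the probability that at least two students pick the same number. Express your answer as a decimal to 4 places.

It's easier to compute the probability that all 39 are distinct.
P(all distinct) = 366/366 · 365/366 · ··· · 328/366 ≈ 0.1225.
So the probability of at least one match is 1 − 0.1225 = 0.8775.

0.8775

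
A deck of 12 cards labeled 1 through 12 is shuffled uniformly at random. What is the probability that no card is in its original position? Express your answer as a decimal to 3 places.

0.368

This is the derangement probability: permutations of 12 with no fixed point.
D(12) = 12! · (1 − 1/1! + 1/2! − ··· + (−1)^12/12!) = 176214841.
P = 176214841/479001600 = 16019531/43545600 ≈ 0.368.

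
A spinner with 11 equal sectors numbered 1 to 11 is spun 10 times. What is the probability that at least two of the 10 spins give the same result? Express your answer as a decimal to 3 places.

0.998

P(all 10 different) = 11/11 · 10/11 · ··· · 2/11 ≈ 0.002.
P(at least two equal) = 1 − 0.002 = 0.998.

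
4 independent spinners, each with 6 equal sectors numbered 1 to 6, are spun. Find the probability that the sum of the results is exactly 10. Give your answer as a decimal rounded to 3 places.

There are 6^4 = 1296 equally likely outcomes.
The number of ordered 4-tuples from {1,…,6} summing to 10 is 80.
P(sum = 10) = 80/1296 = 5/81 ≈ 0.062.

0.062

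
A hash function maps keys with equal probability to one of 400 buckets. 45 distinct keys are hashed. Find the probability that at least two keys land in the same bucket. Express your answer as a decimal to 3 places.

It's easier to compute the probability that all 45 are distinct.
P(all distinct) = 400/400 · 399/400 · ··· · 356/400 ≈ 0.076.
So the probability of at least one match is 1 − 0.076 = 0.924.

0.924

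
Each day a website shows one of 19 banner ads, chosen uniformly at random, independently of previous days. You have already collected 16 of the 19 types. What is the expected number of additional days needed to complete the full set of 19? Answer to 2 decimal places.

34.83

Starting from 16 distinct types, each trial gives a new one with probability (19−i)/19 when i types are held, so the wait for the next new type is 19/(19−i).
E = 19/3 + 19/2 + 19/1 = 209/6 ≈ 34.83.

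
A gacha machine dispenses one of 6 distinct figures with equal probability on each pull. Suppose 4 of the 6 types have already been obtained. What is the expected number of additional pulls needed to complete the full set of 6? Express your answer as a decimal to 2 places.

Starting from 4 distinct types, each trial gives a new one with probability (6−i)/6 when i types are held, so the wait for the next new type is 6/(6−i).
E = 6/2 + 6/1 = 9 ≈ 9.00.

9.00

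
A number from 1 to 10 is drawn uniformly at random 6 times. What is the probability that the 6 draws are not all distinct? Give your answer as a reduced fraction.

P(all 6 different) = 10/10 · 9/10 · ··· · 5/10 = 189/1250.
P(at least two equal) = 1 − 189/1250 = 1061/1250.

1061/1250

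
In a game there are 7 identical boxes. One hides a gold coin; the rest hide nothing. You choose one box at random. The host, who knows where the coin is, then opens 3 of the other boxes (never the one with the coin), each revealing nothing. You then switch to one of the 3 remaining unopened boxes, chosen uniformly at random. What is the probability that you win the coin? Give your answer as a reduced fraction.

2/7

Your original box holds the coin with probability 1/7, so the other 6 collectively hold it with probability 6/7.
The host can always find 3 empty boxes to open, so the reveals don't change that 6/7; it is now spread over the 3 remaining unopened boxes.
P(win by switching) = (6/7) · (1/3) = 2/7.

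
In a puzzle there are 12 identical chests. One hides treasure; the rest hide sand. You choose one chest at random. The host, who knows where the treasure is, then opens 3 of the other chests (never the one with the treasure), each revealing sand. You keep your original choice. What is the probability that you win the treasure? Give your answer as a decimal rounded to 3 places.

0.083

The host can always open 3 empty chests regardless of your choice, so the reveals give no information about your original chest.
P(win by staying) = 1/12 ≈ 0.083.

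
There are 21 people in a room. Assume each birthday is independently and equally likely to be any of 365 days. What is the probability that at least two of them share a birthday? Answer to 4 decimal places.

It's easier to compute the probability that all 21 are distinct.
P(all distinct) = 365/365 · 364/365 · ··· · 345/365 ≈ 0.5563.
So the probability of at least one match is 1 − 0.5563 = 0.4437.

0.4437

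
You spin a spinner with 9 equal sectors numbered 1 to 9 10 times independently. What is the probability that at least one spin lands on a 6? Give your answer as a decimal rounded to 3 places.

0.692

P(no spin lands on a 6) = (8/9)^10 ≈ 0.308.
P(at least one) = 1 − 0.308 = 0.692.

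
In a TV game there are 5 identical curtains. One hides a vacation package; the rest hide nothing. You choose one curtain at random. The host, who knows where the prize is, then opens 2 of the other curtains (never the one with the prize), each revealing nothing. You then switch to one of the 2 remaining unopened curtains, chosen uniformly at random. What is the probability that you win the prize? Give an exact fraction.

Your original curtain holds the prize with probability 1/5, so the other 4 collectively hold it with probability 4/5.
The host can always find 2 empty curtains to open, so the reveals don't change that 4/5; it is now spread over the 2 remaining unopened curtains.
P(win by switching) = (4/5) · (1/2) = 2/5.

2/5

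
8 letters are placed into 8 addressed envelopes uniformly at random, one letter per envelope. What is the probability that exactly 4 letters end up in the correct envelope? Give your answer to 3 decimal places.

0.016

Choose which 4 of the 8 are fixed: C(8,4) = 70 ways.
The remaining 4 must have no fixed point: D(4) = 9.
P = 70·9/40320 = 1/64 ≈ 0.016.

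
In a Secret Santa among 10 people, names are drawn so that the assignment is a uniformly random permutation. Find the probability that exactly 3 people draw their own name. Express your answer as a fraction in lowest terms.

Choose which 3 of the 10 are fixed: C(10,3) = 120 ways.
The remaining 7 must have no fixed point: D(7) = 1854.
P = 120·1854/3628800 = 103/1680.

103/1680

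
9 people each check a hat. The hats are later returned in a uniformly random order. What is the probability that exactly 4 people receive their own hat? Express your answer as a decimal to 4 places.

0.0153

Choose which 4 of the 9 are fixed: C(9,4) = 126 ways.
The remaining 5 must have no fixed point: D(5) = 44.
P = 126·44/362880 = 11/720 ≈ 0.0153.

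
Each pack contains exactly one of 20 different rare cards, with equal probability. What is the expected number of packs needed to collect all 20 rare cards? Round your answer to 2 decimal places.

After i distinct types are collected, each trial gives a new one with probability (20−i)/20, so the expected wait for the next new type is 20/(20−i).
E = 20/20 + 20/19 + 20/18 + 20/17 + 20/16 + 20/15 + 20/14 + 20/13 + 20/12 + 20/11 + 20/10 + 20/9 + 20/8 + 20/7 + 20/6 + 20/5 + 20/4 + 20/3 + 20/2 + 20/1 = 279175675/3879876 ≈ 71.95.

71.95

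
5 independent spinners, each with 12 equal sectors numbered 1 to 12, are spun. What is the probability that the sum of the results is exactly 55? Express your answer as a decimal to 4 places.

0.0005

There are 12^5 = 248832 equally likely outcomes.
The number of ordered 5-tuples from {1,…,12} summing to 55 is 126.
P(sum = 55) = 126/248832 = 7/13824 ≈ 0.0005.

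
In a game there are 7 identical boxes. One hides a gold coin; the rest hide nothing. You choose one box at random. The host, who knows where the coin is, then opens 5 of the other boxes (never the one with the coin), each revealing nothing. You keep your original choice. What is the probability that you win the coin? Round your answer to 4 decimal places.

0.1429

The host can always open 5 empty boxes regardless of your choice, so the reveals give no information about your original box.
P(win by staying) = 1/7 ≈ 0.1429.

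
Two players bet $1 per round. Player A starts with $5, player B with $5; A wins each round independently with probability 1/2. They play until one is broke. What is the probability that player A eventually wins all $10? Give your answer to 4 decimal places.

0.5000

With a fair step, P(i) = ½P(i−1) + ½P(i+1) with P(0)=0, P(10)=1 has the linear solution P(i) = i/10.
P(5) = 5/10 = 1/2 ≈ 0.5000.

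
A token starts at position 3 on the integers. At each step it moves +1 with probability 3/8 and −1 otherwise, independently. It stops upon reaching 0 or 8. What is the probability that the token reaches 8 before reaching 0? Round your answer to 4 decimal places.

0.0620

Let r = q/p = (5/8)/(3/8) = 5/3. The recurrence P(i) = p·P(i+1) + q·P(i−1) with P(0)=0, P(8)=1 gives P(i) = (1 − r^i)/(1 − r^8).
P(3) = (1 − (5/3)^3) / (1 − (5/3)^8) = 11907/192032 ≈ 0.0620.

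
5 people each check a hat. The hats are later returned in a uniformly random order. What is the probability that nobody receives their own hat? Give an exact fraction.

11/30

This is the derangement probability: permutations of 5 with no fixed point.
D(5) = 5! · (1 − 1/1! + 1/2! − ··· + (−1)^5/5!) = 44.
P = 44/120 = 11/30.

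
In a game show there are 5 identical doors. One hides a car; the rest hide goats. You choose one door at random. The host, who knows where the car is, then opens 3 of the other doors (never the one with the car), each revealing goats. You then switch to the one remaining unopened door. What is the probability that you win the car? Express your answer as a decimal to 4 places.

0.8000

Your original door holds the car with probability 1/5, so the other 4 collectively hold it with probability 4/5.
The host can always find 3 empty doors to open, so the reveals don't change that 4/5; it is now spread over the 1 remaining unopened door.
P(win by switching) = (4/5) · (1/1) = 4/5 ≈ 0.8000.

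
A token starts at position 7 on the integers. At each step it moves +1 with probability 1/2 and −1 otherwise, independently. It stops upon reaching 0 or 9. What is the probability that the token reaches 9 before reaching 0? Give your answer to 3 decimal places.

0.778

With a fair step, P(i) = ½P(i−1) + ½P(i+1) with P(0)=0, P(9)=1 has the linear solution P(i) = i/9.
P(7) = 7/9 ≈ 0.778.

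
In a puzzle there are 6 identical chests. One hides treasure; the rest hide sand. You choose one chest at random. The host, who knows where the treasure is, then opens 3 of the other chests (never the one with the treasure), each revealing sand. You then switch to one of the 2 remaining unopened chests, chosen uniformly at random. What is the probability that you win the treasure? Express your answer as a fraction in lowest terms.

5/12

Your original chest holds the treasure with probability 1/6, so the other 5 collectively hold it with probability 5/6.
The host can always find 3 empty chests to open, so the reveals don't change that 5/6; it is now spread over the 2 remaining unopened chests.
P(win by switching) = (5/6) · (1/2) = 5/12.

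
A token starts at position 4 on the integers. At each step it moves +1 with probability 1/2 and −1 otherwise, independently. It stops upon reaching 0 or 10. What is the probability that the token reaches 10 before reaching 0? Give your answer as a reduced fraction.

With a fair step, P(i) = ½P(i−1) + ½P(i+1) with P(0)=0, P(10)=1 has the linear solution P(i) = i/10.
P(4) = 4/10 = 2/5.

2/5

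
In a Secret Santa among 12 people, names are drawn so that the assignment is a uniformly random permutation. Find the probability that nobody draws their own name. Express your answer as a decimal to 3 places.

This is the derangement probability: permutations of 12 with no fixed point.
D(12) = 12! · (1 − 1/1! + 1/2! − ··· + (−1)^12/12!) = 176214841.
P = 176214841/479001600 = 16019531/43545600 ≈ 0.368.

0.368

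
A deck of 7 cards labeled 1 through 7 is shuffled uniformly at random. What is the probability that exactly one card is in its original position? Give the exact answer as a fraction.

Choose which one is fixed: C(7,1) = 7 ways.
The remaining 6 must have no fixed point: D(6) = 265.
P = 7·265/5040 = 53/144.

53/144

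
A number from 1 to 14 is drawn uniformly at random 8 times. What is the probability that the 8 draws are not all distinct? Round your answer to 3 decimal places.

P(all 8 different) = 14/14 · 13/14 · ··· · 7/14 ≈ 0.082.
P(at least two equal) = 1 − 0.082 = 0.918.

0.918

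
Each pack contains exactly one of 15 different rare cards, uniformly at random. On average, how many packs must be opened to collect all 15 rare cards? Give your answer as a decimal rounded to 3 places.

49.773

After i distinct types are collected, each trial gives a new one with probability (15−i)/15, so the expected wait for the next new type is 15/(15−i).
E = 15/15 + 15/14 + 15/13 + 15/12 + 15/11 + 15/10 + 15/9 + 15/8 + 15/7 + 15/6 + 15/5 + 15/4 + 15/3 + 15/2 + 15/1 = 1195757/24024 ≈ 49.773.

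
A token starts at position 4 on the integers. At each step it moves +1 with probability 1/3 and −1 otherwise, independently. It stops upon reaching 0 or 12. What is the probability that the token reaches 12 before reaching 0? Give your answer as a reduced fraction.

1/273

Let r = q/p = (2/3)/(1/3) = 2. The recurrence P(i) = p·P(i+1) + q·P(i−1) with P(0)=0, P(12)=1 gives P(i) = (1 − r^i)/(1 − r^12).
P(4) = (1 − (2)^4) / (1 − (2)^12) = 1/273.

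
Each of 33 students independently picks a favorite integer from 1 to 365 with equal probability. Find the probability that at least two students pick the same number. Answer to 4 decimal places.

0.7750

It's easier to compute the probability that all 33 are distinct.
P(all distinct) = 365/365 · 364/365 · ··· · 333/365 ≈ 0.2250.
So the probability of at least one match is 1 − 0.2250 = 0.7750.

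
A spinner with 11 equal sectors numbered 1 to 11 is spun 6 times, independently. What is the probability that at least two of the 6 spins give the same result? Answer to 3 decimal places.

P(all 6 different) = 11/11 · 10/11 · ··· · 6/11 ≈ 0.188.
P(at least two equal) = 1 − 0.188 = 0.812.

0.812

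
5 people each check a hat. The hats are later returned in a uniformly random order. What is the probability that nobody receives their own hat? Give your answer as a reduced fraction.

11/30

This is the derangement probability: permutations of 5 with no fixed point.
D(5) = 5! · (1 − 1/1! + 1/2! − ··· + (−1)^5/5!) = 44.
P = 44/120 = 11/30.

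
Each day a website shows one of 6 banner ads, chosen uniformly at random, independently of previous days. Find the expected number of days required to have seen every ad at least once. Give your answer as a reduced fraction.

After i distinct types are collected, each trial gives a new one with probability (6−i)/6, so the expected wait for the next new type is 6/(6−i).
E = 6/6 + 6/5 + 6/4 + 6/3 + 6/2 + 6/1 = 147/10.

147/10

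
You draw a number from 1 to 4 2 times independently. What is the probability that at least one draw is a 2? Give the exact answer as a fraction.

7/16

P(no draw is a 2) = (3/4)^2 = 9/16.
P(at least one) = 1 − 9/16 = 7/16.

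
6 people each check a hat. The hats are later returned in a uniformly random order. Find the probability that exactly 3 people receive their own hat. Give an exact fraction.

1/18

Choose which 3 of the 6 are fixed: C(6,3) = 20 ways.
The remaining 3 must have no fixed point: D(3) = 2.
P = 20·2/720 = 1/18.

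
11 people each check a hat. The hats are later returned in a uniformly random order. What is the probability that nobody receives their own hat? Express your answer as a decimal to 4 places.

This is the derangement probability: permutations of 11 with no fixed point.
D(11) = 11! · (1 − 1/1! + 1/2! − ··· + (−1)^11/11!) = 14684570.
P = 14684570/39916800 = 1468457/3991680 ≈ 0.3679.

0.3679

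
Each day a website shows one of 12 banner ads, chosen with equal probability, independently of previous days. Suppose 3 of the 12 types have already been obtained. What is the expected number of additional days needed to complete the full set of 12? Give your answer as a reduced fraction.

7129/210

Starting from 3 distinct types, each trial gives a new one with probability (12−i)/12 when i types are held, so the wait for the next new type is 12/(12−i).
E = 12/9 + 12/8 + 12/7 + 12/6 + 12/5 + 12/4 + 12/3 + 12/2 + 12/1 = 7129/210.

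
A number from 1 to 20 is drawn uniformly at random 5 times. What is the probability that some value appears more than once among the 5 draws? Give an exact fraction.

P(all 5 different) = 20/20 · 19/20 · ··· · 16/20 = 2907/5000.
P(at least two equal) = 1 − 2907/5000 = 2093/5000.

2093/5000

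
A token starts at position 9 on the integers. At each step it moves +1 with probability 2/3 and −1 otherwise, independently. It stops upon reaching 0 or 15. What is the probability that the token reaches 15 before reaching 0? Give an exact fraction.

4672/4681

Let r = q/p = (1/3)/(2/3) = 1/2. The recurrence P(i) = p·P(i+1) + q·P(i−1) with P(0)=0, P(15)=1 gives P(i) = (1 − r^i)/(1 − r^15).
P(9) = (1 − (1/2)^9) / (1 − (1/2)^15) = 4672/4681.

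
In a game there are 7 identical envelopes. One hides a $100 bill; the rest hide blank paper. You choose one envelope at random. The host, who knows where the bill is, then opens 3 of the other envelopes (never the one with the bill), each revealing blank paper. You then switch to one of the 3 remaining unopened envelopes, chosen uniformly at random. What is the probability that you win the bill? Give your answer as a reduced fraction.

2/7

Your original envelope holds the bill with probability 1/7, so the other 6 collectively hold it with probability 6/7.
The host can always find 3 empty envelopes to open, so the reveals don't change that 6/7; it is now spread over the 3 remaining unopened envelopes.
P(win by switching) = (6/7) · (1/3) = 2/7.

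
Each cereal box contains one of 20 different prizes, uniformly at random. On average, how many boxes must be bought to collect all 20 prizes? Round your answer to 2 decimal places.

71.95

After i distinct types are collected, each trial gives a new one with probability (20−i)/20, so the expected wait for the next new type is 20/(20−i).
E = 20/20 + 20/19 + 20/18 + 20/17 + 20/16 + 20/15 + 20/14 + 20/13 + 20/12 + 20/11 + 20/10 + 20/9 + 20/8 + 20/7 + 20/6 + 20/5 + 20/4 + 20/3 + 20/2 + 20/1 = 279175675/3879876 ≈ 71.95.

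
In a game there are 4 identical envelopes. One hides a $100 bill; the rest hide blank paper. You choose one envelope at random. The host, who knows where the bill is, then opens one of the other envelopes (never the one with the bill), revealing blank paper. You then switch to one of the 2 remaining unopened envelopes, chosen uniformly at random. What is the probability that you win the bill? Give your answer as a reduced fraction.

3/8

Your original envelope holds the bill with probability 1/4, so the other 3 collectively hold it with probability 3/4.
The host can always find an empty envelope to open, so this doesn't change that 3/4; it is now spread over the 2 remaining unopened envelopes.
P(win by switching) = (3/4) · (1/2) = 3/8.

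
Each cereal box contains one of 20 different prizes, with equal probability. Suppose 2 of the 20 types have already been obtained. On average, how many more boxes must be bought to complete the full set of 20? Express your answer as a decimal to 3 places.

Starting from 2 distinct types, each trial gives a new one with probability (20−i)/20 when i types are held, so the wait for the next new type is 20/(20−i).
E = 20/18 + 20/17 + 20/16 + 20/15 + 20/14 + 20/13 + 20/12 + 20/11 + 20/10 + 20/9 + 20/8 + 20/7 + 20/6 + 20/5 + 20/4 + 20/3 + 20/2 + 20/1 = 14274301/204204 ≈ 69.902.

69.902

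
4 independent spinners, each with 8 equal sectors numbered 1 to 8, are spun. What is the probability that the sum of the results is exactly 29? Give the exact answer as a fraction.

5/1024

There are 8^4 = 4096 equally likely outcomes.
The number of ordered 4-tuples from {1,…,8} summing to 29 is 20.
P(sum = 29) = 20/4096 = 5/1024.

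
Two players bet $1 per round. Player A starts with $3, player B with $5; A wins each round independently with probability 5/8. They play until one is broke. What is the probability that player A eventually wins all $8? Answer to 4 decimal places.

0.7974

Let r = q/p = (3/8)/(5/8) = 3/5. The recurrence P(i) = p·P(i+1) + q·P(i−1) with P(0)=0, P(8)=1 gives P(i) = (1 − r^i)/(1 − r^8).
P(3) = (1 − (3/5)^3) / (1 − (3/5)^8) = 153125/192032 ≈ 0.7974.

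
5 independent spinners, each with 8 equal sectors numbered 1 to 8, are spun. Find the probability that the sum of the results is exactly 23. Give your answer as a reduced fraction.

615/8192

There are 8^5 = 32768 equally likely outcomes.
The number of ordered 5-tuples from {1,…,8} summing to 23 is 2460.
P(sum = 23) = 2460/32768 = 615/8192.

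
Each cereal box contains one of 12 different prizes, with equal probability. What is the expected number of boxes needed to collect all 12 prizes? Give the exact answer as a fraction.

After i distinct types are collected, each trial gives a new one with probability (12−i)/12, so the expected wait for the next new type is 12/(12−i).
E = 12/12 + 12/11 + 12/10 + 12/9 + 12/8 + 12/7 + 12/6 + 12/5 + 12/4 + 12/3 + 12/2 + 12/1 = 86021/2310.

86021/2310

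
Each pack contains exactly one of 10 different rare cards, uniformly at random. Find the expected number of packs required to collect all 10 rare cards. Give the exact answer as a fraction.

After i distinct types are collected, each trial gives a new one with probability (10−i)/10, so the expected wait for the next new type is 10/(10−i).
E = 10/10 + 10/9 + 10/8 + 10/7 + 10/6 + 10/5 + 10/4 + 10/3 + 10/2 + 10/1 = 7381/252.

7381/252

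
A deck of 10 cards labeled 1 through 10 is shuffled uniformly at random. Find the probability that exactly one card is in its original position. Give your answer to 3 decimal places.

Choose which one is fixed: C(10,1) = 10 ways.
The remaining 9 must have no fixed point: D(9) = 133496.
P = 10·133496/3628800 = 16687/45360 ≈ 0.368.

0.368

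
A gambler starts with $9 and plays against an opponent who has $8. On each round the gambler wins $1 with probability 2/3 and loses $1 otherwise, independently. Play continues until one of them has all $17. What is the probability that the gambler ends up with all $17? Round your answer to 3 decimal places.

Let r = q/p = (1/3)/(2/3) = 1/2. The recurrence P(i) = p·P(i+1) + q·P(i−1) with P(0)=0, P(17)=1 gives P(i) = (1 − r^i)/(1 − r^17).
P(9) = (1 − (1/2)^9) / (1 − (1/2)^17) = 130816/131071 ≈ 0.998.

0.998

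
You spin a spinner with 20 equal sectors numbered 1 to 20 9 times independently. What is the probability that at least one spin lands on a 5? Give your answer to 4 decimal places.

0.3698

P(no spin lands on a 5) = (19/20)^9 ≈ 0.6302.
P(at least one) = 1 − 0.6302 = 0.3698.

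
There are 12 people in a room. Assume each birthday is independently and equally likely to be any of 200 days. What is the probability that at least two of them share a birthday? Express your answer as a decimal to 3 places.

0.286

It's easier to compute the probability that all 12 are distinct.
P(all distinct) = 200/200 · 199/200 · ··· · 189/200 ≈ 0.714.
So the probability of at least one match is 1 − 0.714 = 0.286.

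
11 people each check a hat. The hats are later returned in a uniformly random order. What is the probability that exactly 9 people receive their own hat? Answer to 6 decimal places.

Choose which 9 of the 11 are fixed: C(11,9) = 55 ways.
The remaining 2 must have no fixed point: D(2) = 1.
P = 55·1/39916800 = 1/725760 ≈ 0.000001.

0.000001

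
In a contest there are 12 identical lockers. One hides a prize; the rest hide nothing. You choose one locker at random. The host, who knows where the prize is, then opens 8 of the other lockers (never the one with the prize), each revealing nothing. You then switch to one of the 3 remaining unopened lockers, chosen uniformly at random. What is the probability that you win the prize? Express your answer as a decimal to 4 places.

0.3056

Your original locker holds the prize with probability 1/12, so the other 11 collectively hold it with probability 11/12.
The host can always find 8 empty lockers to open, so the reveals don't change that 11/12; it is now spread over the 3 remaining unopened lockers.
P(win by switching) = (11/12) · (1/3) = 11/36 ≈ 0.3056.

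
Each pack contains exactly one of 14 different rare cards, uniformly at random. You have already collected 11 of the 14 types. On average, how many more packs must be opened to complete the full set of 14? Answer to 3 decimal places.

25.667

Starting from 11 distinct types, each trial gives a new one with probability (14−i)/14 when i types are held, so the wait for the next new type is 14/(14−i).
E = 14/3 + 14/2 + 14/1 = 77/3 ≈ 25.667.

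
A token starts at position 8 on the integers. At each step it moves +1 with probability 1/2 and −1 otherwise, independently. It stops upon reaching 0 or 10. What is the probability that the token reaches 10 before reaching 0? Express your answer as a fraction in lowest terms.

4/5

With a fair step, P(i) = ½P(i−1) + ½P(i+1) with P(0)=0, P(10)=1 has the linear solution P(i) = i/10.
P(8) = 8/10 = 4/5.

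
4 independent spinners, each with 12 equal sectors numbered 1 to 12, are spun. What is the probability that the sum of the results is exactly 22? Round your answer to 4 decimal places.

There are 12^4 = 20736 equally likely outcomes.
The number of ordered 4-tuples from {1,…,12} summing to 22 is 994.
P(sum = 22) = 994/20736 = 497/10368 ≈ 0.0479.

0.0479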